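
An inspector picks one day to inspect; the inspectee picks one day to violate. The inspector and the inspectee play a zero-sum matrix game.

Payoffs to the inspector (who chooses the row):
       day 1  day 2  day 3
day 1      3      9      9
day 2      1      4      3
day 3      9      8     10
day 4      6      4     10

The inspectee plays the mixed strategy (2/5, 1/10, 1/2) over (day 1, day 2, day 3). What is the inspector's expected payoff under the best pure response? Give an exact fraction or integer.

day 1: (3)·(2/5) + (9)·(1/10) + (9)·(1/2) = 33/5.
day 2: (1)·(2/5) + (4)·(1/10) + (3)·(1/2) = 23/10.
day 3: (9)·(2/5) + (8)·(1/10) + (10)·(1/2) = 47/5.
day 4: (6)·(2/5) + (4)·(1/10) + (10)·(1/2) = 39/5.
The best pure response is day 3 with expected payoff 47/5.

47/5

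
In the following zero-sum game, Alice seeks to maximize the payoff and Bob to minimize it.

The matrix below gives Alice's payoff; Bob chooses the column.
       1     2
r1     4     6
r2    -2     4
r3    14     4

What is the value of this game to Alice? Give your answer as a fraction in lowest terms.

17/3

Row r2 is strictly dominated by row r1, so Alice never plays it.
The remaining 2×2 game on (r1, r3) × (1, 2) has no saddle point. Let Alice play r1 with probability p; indifference gives 4p + 14(1−p) = 6p + 4(1−p), so p = 5/6.
Similarly Bob's optimal q on 1 is 1/6, and the value is 4·(1/6) + (6)·(5/6) = 17/3.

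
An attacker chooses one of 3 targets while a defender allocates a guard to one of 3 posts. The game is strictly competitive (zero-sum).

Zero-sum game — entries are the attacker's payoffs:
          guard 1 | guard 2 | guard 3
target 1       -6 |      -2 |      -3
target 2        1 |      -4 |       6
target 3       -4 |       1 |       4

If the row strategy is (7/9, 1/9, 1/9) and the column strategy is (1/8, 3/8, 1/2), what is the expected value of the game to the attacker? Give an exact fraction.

-35/18

Against (1/8, 3/8, 1/2), each row's expected payoff is target 1: -3; target 2: 13/8; target 3: 15/8.
Taking the (7/9, 1/9, 1/9)-weighted average: (7/9)·(-3) + (1/9)·(13/8) + (1/9)·(15/8) = -35/18.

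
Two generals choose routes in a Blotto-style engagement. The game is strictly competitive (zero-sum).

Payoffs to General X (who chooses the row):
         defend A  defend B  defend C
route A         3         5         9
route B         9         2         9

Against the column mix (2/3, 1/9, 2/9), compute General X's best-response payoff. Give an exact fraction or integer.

route A: (3)·(2/3) + (5)·(1/9) + (9)·(2/9) = 41/9.
route B: (9)·(2/3) + (2)·(1/9) + (9)·(2/9) = 74/9.
The best pure response is route B with expected payoff 74/9.

74/9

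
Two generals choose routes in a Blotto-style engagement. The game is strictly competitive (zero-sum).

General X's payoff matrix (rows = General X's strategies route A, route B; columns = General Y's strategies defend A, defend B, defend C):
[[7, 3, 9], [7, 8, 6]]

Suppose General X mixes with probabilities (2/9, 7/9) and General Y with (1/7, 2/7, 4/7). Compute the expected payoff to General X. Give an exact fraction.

61/9

Against (1/7, 2/7, 4/7), each row's expected payoff is route A: 7; route B: 47/7.
Taking the (2/9, 7/9)-weighted average: (2/9)·(7) + (7/9)·(47/7) = 61/9.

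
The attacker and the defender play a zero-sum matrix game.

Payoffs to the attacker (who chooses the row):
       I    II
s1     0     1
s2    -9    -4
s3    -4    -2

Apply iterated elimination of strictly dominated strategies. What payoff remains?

0

Column II is strictly dominated by I for the defender (0<1, -9<-4, -4<-2); eliminate II.
Row s3 is strictly dominated by row s1 (0>-4); eliminate s3.
Row s2 is strictly dominated by row s1 (0>-9); eliminate s2.
Only (s1, I) remains, with payoff 0.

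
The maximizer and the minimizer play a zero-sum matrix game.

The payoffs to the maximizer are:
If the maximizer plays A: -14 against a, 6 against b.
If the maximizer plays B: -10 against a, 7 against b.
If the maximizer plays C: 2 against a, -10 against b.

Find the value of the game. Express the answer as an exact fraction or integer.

Row A is strictly dominated by row B, so the maximizer never plays it.
The remaining 2×2 game on (B, C) × (a, b) has no saddle point. Let the maximizer play B with probability p; indifference gives −10p + 2(1−p) = 7p − 10(1−p), so p = 12/29.
Similarly the minimizer's optimal q on a is 17/29, and the value is -10·(17/29) + (7)·(12/29) = -86/29.

-86/29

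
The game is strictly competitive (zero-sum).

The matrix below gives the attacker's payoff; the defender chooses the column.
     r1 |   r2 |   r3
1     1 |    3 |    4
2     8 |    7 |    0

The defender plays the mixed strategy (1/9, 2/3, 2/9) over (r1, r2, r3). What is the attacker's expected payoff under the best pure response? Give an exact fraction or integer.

1: (1)·(1/9) + (3)·(2/3) + (4)·(2/9) = 3.
2: (8)·(1/9) + (7)·(2/3) + (0)·(2/9) = 50/9.
The best pure response is 2 with expected payoff 50/9.

50/9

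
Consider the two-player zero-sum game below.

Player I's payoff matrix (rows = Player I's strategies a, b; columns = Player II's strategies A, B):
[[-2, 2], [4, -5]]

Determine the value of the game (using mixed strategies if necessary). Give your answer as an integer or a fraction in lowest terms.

-2/13

Row minima are -2 and -5, so Player I's maximin is -2; column maxima are 4 and 2, so Player II's minimax is 2. These differ, so the equilibrium is in mixed strategies.
Let Player I play a with probability p. Player II is indifferent when −2p + 4(1−p) = 2p − 5(1−p), giving p = 9/13.
Let Player II play A with probability q. Player I is indifferent when −2q + 2(1−q) = 4q − 5(1−q), giving q = 7/13.
The value is -2·(7/13) + (2)·(6/13) = -2/13.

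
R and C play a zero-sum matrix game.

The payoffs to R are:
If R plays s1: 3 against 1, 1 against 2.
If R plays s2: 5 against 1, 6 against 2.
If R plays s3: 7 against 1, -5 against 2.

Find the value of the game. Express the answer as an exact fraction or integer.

Row s1 is strictly dominated by row s2, so R never plays it.
The remaining 2×2 game on (s2, s3) × (1, 2) has no saddle point. Let R play s2 with probability p; indifference gives 5p + 7(1−p) = 6p − 5(1−p), so p = 12/13.
Similarly C's optimal q on 1 is 11/13, and the value is 5·(11/13) + (6)·(2/13) = 67/13.

67/13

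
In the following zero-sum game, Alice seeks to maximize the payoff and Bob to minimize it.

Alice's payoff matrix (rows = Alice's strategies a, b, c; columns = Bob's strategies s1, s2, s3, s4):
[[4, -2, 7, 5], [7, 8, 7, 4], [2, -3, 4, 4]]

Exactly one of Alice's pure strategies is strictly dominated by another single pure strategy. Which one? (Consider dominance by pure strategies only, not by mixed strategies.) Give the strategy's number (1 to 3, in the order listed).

3

Compare c with a: 4 > 2, -2 > -3, 7 > 4, 5 > 4.
So a strictly dominates c for Alice; c is strictly dominated.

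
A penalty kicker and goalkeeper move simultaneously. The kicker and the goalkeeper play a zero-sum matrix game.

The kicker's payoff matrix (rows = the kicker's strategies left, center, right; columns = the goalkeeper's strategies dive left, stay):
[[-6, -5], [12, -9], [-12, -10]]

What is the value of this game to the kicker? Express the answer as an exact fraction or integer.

Row right is strictly dominated by row left, so the kicker never plays it.
The remaining 2×2 game on (left, center) × (dive left, stay) has no saddle point. Let the kicker play left with probability p; indifference gives −6p + 12(1−p) = −5p − 9(1−p), so p = 21/22.
Similarly the goalkeeper's optimal q on dive left is 2/11, and the value is -6·(2/11) + (-5)·(9/11) = -57/11.

-57/11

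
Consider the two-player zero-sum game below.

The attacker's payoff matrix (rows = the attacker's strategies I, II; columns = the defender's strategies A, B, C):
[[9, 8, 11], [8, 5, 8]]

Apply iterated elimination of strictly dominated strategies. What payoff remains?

Column A is strictly dominated by B for the defender (8<9, 5<8); eliminate A.
Column C is strictly dominated by B for the defender (8<11, 5<8); eliminate C.
Row II is strictly dominated by row I (8>5); eliminate II.
Only (I, B) remains, with payoff 8.

8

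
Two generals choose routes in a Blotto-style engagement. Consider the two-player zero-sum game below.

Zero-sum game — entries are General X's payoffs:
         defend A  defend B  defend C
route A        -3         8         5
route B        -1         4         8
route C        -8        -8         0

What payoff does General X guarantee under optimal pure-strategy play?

Row minima: -3, -1, -8 → General X's maximin is -1.
Column maxima: -1, 8, 8 → General Y's minimax is -1.
They coincide at (route B, defend A), so the value is -1.

-1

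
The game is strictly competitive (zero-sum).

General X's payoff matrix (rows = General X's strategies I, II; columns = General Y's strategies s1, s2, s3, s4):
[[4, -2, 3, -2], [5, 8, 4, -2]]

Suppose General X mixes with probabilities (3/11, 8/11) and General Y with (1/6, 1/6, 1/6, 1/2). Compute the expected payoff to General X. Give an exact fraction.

Against (1/6, 1/6, 1/6, 1/2), each row's expected payoff is I: -1/6; II: 11/6.
Taking the (3/11, 8/11)-weighted average: (3/11)·(-1/6) + (8/11)·(11/6) = 85/66.

85/66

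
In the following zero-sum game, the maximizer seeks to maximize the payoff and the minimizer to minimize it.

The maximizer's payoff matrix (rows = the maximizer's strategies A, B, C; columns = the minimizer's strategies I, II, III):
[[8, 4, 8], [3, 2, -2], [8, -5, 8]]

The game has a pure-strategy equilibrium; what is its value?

Row minima: 4, -2, -5 → the maximizer's maximin is 4.
Column maxima: 8, 4, 8 → the minimizer's minimax is 4.
They coincide at (A, II), so the value is 4.

4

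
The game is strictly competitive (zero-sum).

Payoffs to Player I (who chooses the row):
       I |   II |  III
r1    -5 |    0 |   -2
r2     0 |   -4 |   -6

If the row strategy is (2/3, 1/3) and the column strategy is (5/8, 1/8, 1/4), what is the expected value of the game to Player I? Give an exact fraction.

Against (5/8, 1/8, 1/4), each row's expected payoff is r1: -29/8; r2: -2.
Taking the (2/3, 1/3)-weighted average: (2/3)·(-29/8) + (1/3)·(-2) = -37/12.

-37/12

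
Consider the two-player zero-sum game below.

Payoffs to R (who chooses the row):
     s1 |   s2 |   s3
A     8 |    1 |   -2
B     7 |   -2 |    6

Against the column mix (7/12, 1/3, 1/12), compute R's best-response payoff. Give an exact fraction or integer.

29/6

A: (8)·(7/12) + (1)·(1/3) + (-2)·(1/12) = 29/6.
B: (7)·(7/12) + (-2)·(1/3) + (6)·(1/12) = 47/12.
The best pure response is A with expected payoff 29/6.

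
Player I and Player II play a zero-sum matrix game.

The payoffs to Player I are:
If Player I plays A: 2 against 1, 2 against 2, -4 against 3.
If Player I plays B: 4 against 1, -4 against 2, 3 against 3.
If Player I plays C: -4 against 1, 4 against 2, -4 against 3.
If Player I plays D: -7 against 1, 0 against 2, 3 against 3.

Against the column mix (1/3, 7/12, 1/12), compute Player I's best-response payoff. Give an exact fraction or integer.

A: (2)·(1/3) + (2)·(7/12) + (-4)·(1/12) = 3/2.
B: (4)·(1/3) + (-4)·(7/12) + (3)·(1/12) = -3/4.
C: (-4)·(1/3) + (4)·(7/12) + (-4)·(1/12) = 2/3.
D: (-7)·(1/3) + (0)·(7/12) + (3)·(1/12) = -25/12.
The best pure response is A with expected payoff 3/2.

3/2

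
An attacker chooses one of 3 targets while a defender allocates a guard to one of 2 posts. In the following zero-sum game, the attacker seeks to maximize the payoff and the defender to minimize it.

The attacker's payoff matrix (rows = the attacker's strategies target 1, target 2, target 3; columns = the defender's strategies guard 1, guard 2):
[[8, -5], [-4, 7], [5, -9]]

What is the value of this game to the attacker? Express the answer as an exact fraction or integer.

Row target 3 is strictly dominated by row target 1, so the attacker never plays it.
The remaining 2×2 game on (target 1, target 2) × (guard 1, guard 2) has no saddle point. Let the attacker play target 1 with probability p; indifference gives 8p − 4(1−p) = −5p + 7(1−p), so p = 11/24.
Similarly the defender's optimal q on guard 1 is 1/2, and the value is 8·(1/2) + (-5)·(1/2) = 3/2.

3/2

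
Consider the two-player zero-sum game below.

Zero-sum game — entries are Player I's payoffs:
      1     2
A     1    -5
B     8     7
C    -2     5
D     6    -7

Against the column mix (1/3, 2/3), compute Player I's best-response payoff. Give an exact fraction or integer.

A: (1)·(1/3) + (-5)·(2/3) = -3.
B: (8)·(1/3) + (7)·(2/3) = 22/3.
C: (-2)·(1/3) + (5)·(2/3) = 8/3.
D: (6)·(1/3) + (-7)·(2/3) = -8/3.
The best pure response is B with expected payoff 22/3.

22/3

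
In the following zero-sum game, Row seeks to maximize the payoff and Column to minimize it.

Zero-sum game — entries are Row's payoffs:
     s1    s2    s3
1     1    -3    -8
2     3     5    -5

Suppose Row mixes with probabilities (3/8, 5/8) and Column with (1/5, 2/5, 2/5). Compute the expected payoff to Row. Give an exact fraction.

Against (1/5, 2/5, 2/5), each row's expected payoff is 1: -21/5; 2: 3/5.
Taking the (3/8, 5/8)-weighted average: (3/8)·(-21/5) + (5/8)·(3/5) = -6/5.

-6/5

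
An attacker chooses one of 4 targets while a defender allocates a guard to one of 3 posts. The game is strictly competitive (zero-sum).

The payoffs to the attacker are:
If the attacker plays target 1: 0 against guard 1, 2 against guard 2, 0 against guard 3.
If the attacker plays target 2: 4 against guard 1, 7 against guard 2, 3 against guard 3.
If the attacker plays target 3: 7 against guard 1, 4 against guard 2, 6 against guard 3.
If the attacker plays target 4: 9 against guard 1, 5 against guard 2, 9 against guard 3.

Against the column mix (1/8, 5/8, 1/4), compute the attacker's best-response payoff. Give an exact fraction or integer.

target 1: (0)·(1/8) + (2)·(5/8) + (0)·(1/4) = 5/4.
target 2: (4)·(1/8) + (7)·(5/8) + (3)·(1/4) = 45/8.
target 3: (7)·(1/8) + (4)·(5/8) + (6)·(1/4) = 39/8.
target 4: (9)·(1/8) + (5)·(5/8) + (9)·(1/4) = 13/2.
The best pure response is target 4 with expected payoff 13/2.

13/2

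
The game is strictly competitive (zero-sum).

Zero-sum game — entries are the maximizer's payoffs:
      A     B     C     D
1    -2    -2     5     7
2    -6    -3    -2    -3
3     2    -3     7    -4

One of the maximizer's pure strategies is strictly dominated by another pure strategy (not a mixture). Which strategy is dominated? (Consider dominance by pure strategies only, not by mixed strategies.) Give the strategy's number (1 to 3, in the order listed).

Compare 2 with 1: -2 > -6, -2 > -3, 5 > -2, 7 > -3.
So 1 strictly dominates 2 for the maximizer; 2 is strictly dominated.

2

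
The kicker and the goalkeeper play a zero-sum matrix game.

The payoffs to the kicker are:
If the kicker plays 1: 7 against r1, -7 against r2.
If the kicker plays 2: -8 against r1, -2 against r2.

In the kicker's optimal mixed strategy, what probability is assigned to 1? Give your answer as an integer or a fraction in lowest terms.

Row minima are -7 and -8, so the kicker's maximin is -7; column maxima are 7 and -2, so the goalkeeper's minimax is -2. These differ, so the equilibrium is in mixed strategies.
Let the kicker play 1 with probability p. The goalkeeper is indifferent when 7p − 8(1−p) = −7p − 2(1−p), giving p = 3/10.

3/10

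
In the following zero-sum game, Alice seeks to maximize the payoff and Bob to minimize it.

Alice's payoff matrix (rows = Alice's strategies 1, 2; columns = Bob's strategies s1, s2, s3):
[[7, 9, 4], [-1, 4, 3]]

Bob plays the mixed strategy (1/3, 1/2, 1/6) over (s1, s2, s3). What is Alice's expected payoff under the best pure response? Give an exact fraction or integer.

1: (7)·(1/3) + (9)·(1/2) + (4)·(1/6) = 15/2.
2: (-1)·(1/3) + (4)·(1/2) + (3)·(1/6) = 13/6.
The best pure response is 1 with expected payoff 15/2.

15/2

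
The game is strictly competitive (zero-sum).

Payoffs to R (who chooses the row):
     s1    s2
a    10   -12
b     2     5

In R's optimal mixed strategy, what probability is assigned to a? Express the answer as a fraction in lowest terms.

Row minima are -12 and 2, so R's maximin is 2; column maxima are 10 and 5, so C's minimax is 5. These differ, so the equilibrium is in mixed strategies.
Let R play a with probability p. C is indifferent when 10p + 2(1−p) = −12p + 5(1−p), giving p = 3/25.

3/25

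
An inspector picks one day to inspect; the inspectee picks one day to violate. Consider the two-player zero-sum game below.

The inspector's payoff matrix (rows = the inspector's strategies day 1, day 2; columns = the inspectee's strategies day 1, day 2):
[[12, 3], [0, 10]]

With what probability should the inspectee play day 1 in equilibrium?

7/19

Row minima are 3 and 0, so the inspector's maximin is 3; column maxima are 12 and 10, so the inspectee's minimax is 10. These differ, so the equilibrium is in mixed strategies.
Let the inspectee play day 1 with probability q. The inspector is indifferent when 12q + 3(1−q) = 10(1−q), giving q = 7/19.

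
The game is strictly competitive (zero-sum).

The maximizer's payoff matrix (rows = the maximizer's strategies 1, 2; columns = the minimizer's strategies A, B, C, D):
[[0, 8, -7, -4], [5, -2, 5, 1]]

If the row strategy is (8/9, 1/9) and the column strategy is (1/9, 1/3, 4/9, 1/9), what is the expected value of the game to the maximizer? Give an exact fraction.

Against (1/9, 1/3, 4/9, 1/9), each row's expected payoff is 1: -8/9; 2: 20/9.
Taking the (8/9, 1/9)-weighted average: (8/9)·(-8/9) + (1/9)·(20/9) = -44/81.

-44/81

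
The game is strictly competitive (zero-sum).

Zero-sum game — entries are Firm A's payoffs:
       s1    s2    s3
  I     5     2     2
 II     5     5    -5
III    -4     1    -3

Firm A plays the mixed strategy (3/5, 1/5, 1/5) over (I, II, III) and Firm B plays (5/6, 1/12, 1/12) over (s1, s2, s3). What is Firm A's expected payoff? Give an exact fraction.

17/6

Against (5/6, 1/12, 1/12), each row's expected payoff is I: 9/2; II: 25/6; III: -7/2.
Taking the (3/5, 1/5, 1/5)-weighted average: (3/5)·(9/2) + (1/5)·(25/6) + (1/5)·(-7/2) = 17/6.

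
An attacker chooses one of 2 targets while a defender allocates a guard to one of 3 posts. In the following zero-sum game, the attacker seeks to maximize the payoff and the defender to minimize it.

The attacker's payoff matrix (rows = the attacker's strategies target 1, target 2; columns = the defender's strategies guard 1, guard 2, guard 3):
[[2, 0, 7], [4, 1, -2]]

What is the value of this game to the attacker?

7/10

Column guard 1 is strictly dominated by guard 2 for the defender (it gives the attacker more in every row).
The remaining 2×2 game on (target 1, target 2) × (guard 2, guard 3) has no saddle point. Let the attacker play target 1 with probability p; indifference gives (1−p) = 7p − 2(1−p), so p = 3/10.
Similarly the defender's optimal q on guard 2 is 9/10, and the value is 0·(9/10) + (7)·(1/10) = 7/10.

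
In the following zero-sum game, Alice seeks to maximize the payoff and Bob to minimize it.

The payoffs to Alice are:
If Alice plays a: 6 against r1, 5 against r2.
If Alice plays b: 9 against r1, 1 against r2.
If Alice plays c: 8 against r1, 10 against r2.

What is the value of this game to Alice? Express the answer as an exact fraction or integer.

Row a is strictly dominated by row c, so Alice never plays it.
The remaining 2×2 game on (b, c) × (r1, r2) has no saddle point. Let Alice play b with probability p; indifference gives 9p + 8(1−p) = p + 10(1−p), so p = 1/5.
Similarly Bob's optimal q on r1 is 9/10, and the value is 9·(9/10) + (1)·(1/10) = 41/5.

41/5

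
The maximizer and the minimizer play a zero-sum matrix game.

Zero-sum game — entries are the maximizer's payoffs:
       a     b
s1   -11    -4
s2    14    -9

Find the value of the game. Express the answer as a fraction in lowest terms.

-31/6

Row minima are -11 and -9, so the maximizer's maximin is -9; column maxima are 14 and -4, so the minimizer's minimax is -4. These differ, so the equilibrium is in mixed strategies.
Let the maximizer play s1 with probability p. The minimizer is indifferent when −11p + 14(1−p) = −4p − 9(1−p), giving p = 23/30.
Let the minimizer play a with probability q. The maximizer is indifferent when −11q − 4(1−q) = 14q − 9(1−q), giving q = 1/6.
The value is -11·(1/6) + (-4)·(5/6) = -31/6.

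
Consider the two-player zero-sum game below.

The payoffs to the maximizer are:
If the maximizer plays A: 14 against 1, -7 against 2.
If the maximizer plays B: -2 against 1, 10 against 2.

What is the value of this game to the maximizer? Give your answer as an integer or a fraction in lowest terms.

42/11

Row minima are -7 and -2, so the maximizer's maximin is -2; column maxima are 14 and 10, so the minimizer's minimax is 10. These differ, so the equilibrium is in mixed strategies.
Let the maximizer play A with probability p. The minimizer is indifferent when 14p − 2(1−p) = −7p + 10(1−p), giving p = 4/11.
Let the minimizer play 1 with probability q. The maximizer is indifferent when 14q − 7(1−q) = −2q + 10(1−q), giving q = 17/33.
The value is 14·(17/33) + (-7)·(16/33) = 42/11.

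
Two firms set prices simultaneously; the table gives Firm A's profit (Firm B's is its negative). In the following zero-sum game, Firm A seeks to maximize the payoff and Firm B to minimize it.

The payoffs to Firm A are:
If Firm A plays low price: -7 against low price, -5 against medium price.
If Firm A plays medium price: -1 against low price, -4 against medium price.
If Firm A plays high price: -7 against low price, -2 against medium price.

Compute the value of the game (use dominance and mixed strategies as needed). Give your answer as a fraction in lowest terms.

-13/4

Row low price is strictly dominated by row medium price, so Firm A never plays it.
The remaining 2×2 game on (medium price, high price) × (low price, medium price) has no saddle point. Let Firm A play medium price with probability p; indifference gives −p − 7(1−p) = −4p − 2(1−p), so p = 5/8.
Similarly Firm B's optimal q on low price is 1/4, and the value is -1·(1/4) + (-4)·(3/4) = -13/4.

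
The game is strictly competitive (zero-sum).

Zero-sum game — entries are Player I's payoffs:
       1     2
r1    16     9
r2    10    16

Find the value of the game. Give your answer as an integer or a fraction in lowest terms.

Row minima are 9 and 10, so Player I's maximin is 10; column maxima are 16 and 16, so Player II's minimax is 16. These differ, so the equilibrium is in mixed strategies.
Let Player I play r1 with probability p. Player II is indifferent when 16p + 10(1−p) = 9p + 16(1−p), giving p = 6/13.
Let Player II play 1 with probability q. Player I is indifferent when 16q + 9(1−q) = 10q + 16(1−q), giving q = 7/13.
The value is 16·(7/13) + (9)·(6/13) = 166/13.

166/13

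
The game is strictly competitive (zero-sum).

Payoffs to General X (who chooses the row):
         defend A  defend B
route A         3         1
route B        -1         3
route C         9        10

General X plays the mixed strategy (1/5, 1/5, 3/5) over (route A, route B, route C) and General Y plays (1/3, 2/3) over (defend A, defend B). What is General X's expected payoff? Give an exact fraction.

97/15

Against (1/3, 2/3), each row's expected payoff is route A: 5/3; route B: 5/3; route C: 29/3.
Taking the (1/5, 1/5, 3/5)-weighted average: (1/5)·(5/3) + (1/5)·(5/3) + (3/5)·(29/3) = 97/15.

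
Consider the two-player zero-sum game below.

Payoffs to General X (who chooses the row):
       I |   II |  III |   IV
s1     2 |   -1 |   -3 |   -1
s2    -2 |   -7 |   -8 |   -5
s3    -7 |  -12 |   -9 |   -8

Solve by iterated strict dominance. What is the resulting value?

-3

Column IV is strictly dominated by III for General Y (-3<-1, -8<-5, -9<-8); eliminate IV.
Column I is strictly dominated by II for General Y (-1<2, -7<-2, -12<-7); eliminate I.
Row s3 is strictly dominated by row s1 (-1>-12, -3>-9); eliminate s3.
Row s2 is strictly dominated by row s1 (-1>-7, -3>-8); eliminate s2.
Column II is strictly dominated by III for General Y (-3<-1); eliminate II.
Only (s1, III) remains, with payoff -3.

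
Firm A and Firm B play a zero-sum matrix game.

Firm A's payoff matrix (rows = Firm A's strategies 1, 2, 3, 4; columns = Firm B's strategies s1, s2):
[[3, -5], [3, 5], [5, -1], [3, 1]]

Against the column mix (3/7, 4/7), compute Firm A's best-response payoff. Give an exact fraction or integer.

1: (3)·(3/7) + (-5)·(4/7) = -11/7.
2: (3)·(3/7) + (5)·(4/7) = 29/7.
3: (5)·(3/7) + (-1)·(4/7) = 11/7.
4: (3)·(3/7) + (1)·(4/7) = 13/7.
The best pure response is 2 with expected payoff 29/7.

29/7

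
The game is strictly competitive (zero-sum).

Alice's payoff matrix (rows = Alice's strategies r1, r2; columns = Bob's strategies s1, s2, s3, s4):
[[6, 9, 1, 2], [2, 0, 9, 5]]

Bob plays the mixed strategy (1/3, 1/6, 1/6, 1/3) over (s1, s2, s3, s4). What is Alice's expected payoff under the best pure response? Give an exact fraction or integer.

13/3

r1: (6)·(1/3) + (9)·(1/6) + (1)·(1/6) + (2)·(1/3) = 13/3.
r2: (2)·(1/3) + (0)·(1/6) + (9)·(1/6) + (5)·(1/3) = 23/6.
The best pure response is r1 with expected payoff 13/3.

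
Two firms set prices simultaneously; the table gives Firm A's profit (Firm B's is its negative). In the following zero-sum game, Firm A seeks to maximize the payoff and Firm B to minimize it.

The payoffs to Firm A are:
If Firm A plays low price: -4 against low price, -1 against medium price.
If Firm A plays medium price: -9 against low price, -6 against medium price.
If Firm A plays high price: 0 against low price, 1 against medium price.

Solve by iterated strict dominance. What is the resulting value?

Column medium price is strictly dominated by low price for Firm B (-4<-1, -9<-6, 0<1); eliminate medium price.
Row medium price is strictly dominated by row low price (-4>-9); eliminate medium price.
Row low price is strictly dominated by row high price (0>-4); eliminate low price.
Only (high price, low price) remains, with payoff 0.

0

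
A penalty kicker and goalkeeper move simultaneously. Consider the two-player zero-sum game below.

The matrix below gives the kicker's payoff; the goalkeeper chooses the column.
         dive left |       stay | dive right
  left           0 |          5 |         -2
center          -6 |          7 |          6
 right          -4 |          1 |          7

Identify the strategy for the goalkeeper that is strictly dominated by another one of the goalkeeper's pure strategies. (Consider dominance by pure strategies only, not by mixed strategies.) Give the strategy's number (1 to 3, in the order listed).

The goalkeeper prefers columns that give the kicker less. Compare stay with dive left: 0 < 5, -6 < 7, -4 < 1.
So dive left strictly dominates stay for the goalkeeper; stay is strictly dominated.

2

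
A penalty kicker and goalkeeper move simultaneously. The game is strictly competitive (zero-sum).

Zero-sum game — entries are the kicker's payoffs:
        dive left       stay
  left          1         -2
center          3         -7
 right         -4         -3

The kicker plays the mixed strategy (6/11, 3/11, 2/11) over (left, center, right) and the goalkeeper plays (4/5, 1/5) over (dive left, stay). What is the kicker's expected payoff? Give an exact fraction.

-1/5

Against (4/5, 1/5), each row's expected payoff is left: 2/5; center: 1; right: -19/5.
Taking the (6/11, 3/11, 2/11)-weighted average: (6/11)·(2/5) + (3/11)·(1) + (2/11)·(-19/5) = -1/5.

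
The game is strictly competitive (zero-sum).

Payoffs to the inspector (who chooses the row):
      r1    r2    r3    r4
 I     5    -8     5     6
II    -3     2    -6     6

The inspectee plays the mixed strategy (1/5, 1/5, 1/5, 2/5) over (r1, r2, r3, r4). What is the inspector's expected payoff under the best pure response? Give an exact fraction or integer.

I: (5)·(1/5) + (-8)·(1/5) + (5)·(1/5) + (6)·(2/5) = 14/5.
II: (-3)·(1/5) + (2)·(1/5) + (-6)·(1/5) + (6)·(2/5) = 1.
The best pure response is I with expected payoff 14/5.

14/5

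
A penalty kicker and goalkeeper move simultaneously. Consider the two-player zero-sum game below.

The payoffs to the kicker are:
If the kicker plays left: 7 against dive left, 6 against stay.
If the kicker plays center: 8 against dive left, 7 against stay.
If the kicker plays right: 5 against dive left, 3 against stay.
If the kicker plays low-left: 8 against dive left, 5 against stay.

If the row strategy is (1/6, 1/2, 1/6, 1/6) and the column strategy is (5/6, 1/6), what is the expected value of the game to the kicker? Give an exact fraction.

Against (5/6, 1/6), each row's expected payoff is left: 41/6; center: 47/6; right: 14/3; low-left: 15/2.
Taking the (1/6, 1/2, 1/6, 1/6)-weighted average: (1/6)·(41/6) + (1/2)·(47/6) + (1/6)·(14/3) + (1/6)·(15/2) = 85/12.

85/12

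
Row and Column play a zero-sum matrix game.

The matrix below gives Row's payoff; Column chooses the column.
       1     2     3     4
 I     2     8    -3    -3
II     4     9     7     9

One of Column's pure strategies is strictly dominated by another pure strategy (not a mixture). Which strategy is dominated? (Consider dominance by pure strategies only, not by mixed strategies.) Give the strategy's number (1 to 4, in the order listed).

Column prefers columns that give Row less. Compare 2 with 1: 2 < 8, 4 < 9.
So 1 strictly dominates 2 for Column; 2 is strictly dominated.

2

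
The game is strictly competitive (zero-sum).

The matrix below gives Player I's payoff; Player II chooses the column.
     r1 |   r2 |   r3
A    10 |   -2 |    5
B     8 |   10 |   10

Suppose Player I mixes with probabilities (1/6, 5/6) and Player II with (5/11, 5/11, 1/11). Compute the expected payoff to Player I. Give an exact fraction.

Against (5/11, 5/11, 1/11), each row's expected payoff is A: 45/11; B: 100/11.
Taking the (1/6, 5/6)-weighted average: (1/6)·(45/11) + (5/6)·(100/11) = 545/66.

545/66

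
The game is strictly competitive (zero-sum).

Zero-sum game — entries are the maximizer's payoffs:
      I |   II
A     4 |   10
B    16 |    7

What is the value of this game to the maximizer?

44/5

Row minima are 4 and 7, so the maximizer's maximin is 7; column maxima are 16 and 10, so the minimizer's minimax is 10. These differ, so the equilibrium is in mixed strategies.
Let the maximizer play A with probability p. The minimizer is indifferent when 4p + 16(1−p) = 10p + 7(1−p), giving p = 3/5.
Let the minimizer play I with probability q. The maximizer is indifferent when 4q + 10(1−q) = 16q + 7(1−q), giving q = 1/5.
The value is 4·(1/5) + (10)·(4/5) = 44/5.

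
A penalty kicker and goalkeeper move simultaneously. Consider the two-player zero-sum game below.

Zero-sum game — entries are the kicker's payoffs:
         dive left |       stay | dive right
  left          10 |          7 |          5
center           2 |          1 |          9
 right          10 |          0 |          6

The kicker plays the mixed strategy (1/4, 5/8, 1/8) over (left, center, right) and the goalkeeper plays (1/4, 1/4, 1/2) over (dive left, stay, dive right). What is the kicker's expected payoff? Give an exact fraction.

181/32

Against (1/4, 1/4, 1/2), each row's expected payoff is left: 27/4; center: 21/4; right: 11/2.
Taking the (1/4, 5/8, 1/8)-weighted average: (1/4)·(27/4) + (5/8)·(21/4) + (1/8)·(11/2) = 181/32.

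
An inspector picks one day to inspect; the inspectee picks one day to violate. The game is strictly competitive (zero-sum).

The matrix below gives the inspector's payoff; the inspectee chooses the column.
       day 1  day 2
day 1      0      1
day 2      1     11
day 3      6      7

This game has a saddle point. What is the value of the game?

Row minima: 0, 1, 6 → the inspector's maximin is 6.
Column maxima: 6, 11 → the inspectee's minimax is 6.
They coincide at (day 3, day 1), so the value is 6.

6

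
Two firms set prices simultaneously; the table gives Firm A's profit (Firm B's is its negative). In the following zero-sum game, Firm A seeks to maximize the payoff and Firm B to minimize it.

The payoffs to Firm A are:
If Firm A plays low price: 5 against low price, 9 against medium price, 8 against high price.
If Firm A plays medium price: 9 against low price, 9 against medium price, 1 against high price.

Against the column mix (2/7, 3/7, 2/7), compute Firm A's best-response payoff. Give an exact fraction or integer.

53/7

low price: (5)·(2/7) + (9)·(3/7) + (8)·(2/7) = 53/7.
medium price: (9)·(2/7) + (9)·(3/7) + (1)·(2/7) = 47/7.
The best pure response is low price with expected payoff 53/7.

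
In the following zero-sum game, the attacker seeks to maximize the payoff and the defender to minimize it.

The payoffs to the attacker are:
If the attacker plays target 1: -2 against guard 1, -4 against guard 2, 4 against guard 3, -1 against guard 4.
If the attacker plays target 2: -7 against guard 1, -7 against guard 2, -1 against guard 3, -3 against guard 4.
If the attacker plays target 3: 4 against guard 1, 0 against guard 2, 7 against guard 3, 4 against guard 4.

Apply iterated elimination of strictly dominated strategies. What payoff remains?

0

Column guard 3 is strictly dominated by guard 1 for the defender (-2<4, -7<-1, 4<7); eliminate guard 3.
Column guard 4 is strictly dominated by guard 2 for the defender (-4<-1, -7<-3, 0<4); eliminate guard 4.
Row target 1 is strictly dominated by row target 3 (4>-2, 0>-4); eliminate target 1.
Row target 2 is strictly dominated by row target 3 (4>-7, 0>-7); eliminate target 2.
Column guard 1 is strictly dominated by guard 2 for the defender (0<4); eliminate guard 1.
Only (target 3, guard 2) remains, with payoff 0.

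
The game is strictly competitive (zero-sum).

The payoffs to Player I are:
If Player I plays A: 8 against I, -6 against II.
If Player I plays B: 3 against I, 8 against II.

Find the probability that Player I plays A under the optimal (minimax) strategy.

5/19

Row minima are -6 and 3, so Player I's maximin is 3; column maxima are 8 and 8, so Player II's minimax is 8. These differ, so the equilibrium is in mixed strategies.
Let Player I play A with probability p. Player II is indifferent when 8p + 3(1−p) = −6p + 8(1−p), giving p = 5/19.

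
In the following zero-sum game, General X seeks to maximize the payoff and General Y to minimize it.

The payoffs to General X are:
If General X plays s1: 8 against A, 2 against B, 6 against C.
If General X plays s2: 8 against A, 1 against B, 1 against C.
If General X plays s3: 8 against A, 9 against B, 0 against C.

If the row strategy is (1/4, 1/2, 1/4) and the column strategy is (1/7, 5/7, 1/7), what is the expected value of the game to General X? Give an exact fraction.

15/4

Against (1/7, 5/7, 1/7), each row's expected payoff is s1: 24/7; s2: 2; s3: 53/7.
Taking the (1/4, 1/2, 1/4)-weighted average: (1/4)·(24/7) + (1/2)·(2) + (1/4)·(53/7) = 15/4.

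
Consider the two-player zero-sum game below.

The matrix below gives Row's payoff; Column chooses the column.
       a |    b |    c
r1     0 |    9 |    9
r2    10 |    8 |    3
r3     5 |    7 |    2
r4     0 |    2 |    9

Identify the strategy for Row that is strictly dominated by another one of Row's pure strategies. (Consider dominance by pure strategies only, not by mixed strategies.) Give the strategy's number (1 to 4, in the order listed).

Compare r3 with r2: 10 > 5, 8 > 7, 3 > 2.
So r2 strictly dominates r3 for Row; r3 is strictly dominated.

3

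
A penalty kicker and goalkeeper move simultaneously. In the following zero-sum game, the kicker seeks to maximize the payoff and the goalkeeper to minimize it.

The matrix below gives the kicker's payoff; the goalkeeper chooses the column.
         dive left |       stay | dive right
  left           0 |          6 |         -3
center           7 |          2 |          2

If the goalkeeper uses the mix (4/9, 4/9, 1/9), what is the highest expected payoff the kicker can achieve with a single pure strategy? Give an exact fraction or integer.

left: (0)·(4/9) + (6)·(4/9) + (-3)·(1/9) = 7/3.
center: (7)·(4/9) + (2)·(4/9) + (2)·(1/9) = 38/9.
The best pure response is center with expected payoff 38/9.

38/9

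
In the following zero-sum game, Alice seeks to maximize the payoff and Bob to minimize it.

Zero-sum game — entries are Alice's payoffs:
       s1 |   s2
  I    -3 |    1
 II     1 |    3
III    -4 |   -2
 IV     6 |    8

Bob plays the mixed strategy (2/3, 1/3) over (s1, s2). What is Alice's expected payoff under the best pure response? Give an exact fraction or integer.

20/3

I: (-3)·(2/3) + (1)·(1/3) = -5/3.
II: (1)·(2/3) + (3)·(1/3) = 5/3.
III: (-4)·(2/3) + (-2)·(1/3) = -10/3.
IV: (6)·(2/3) + (8)·(1/3) = 20/3.
The best pure response is IV with expected payoff 20/3.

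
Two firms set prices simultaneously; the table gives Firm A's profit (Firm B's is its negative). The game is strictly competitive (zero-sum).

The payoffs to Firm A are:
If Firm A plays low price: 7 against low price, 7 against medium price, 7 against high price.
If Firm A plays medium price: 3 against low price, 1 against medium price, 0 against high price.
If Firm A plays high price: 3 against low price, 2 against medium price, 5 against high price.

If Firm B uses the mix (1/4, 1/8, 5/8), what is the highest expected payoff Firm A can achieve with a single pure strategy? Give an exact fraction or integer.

low price: (7)·(1/4) + (7)·(1/8) + (7)·(5/8) = 7.
medium price: (3)·(1/4) + (1)·(1/8) + (0)·(5/8) = 7/8.
high price: (3)·(1/4) + (2)·(1/8) + (5)·(5/8) = 33/8.
The best pure response is low price with expected payoff 7.

7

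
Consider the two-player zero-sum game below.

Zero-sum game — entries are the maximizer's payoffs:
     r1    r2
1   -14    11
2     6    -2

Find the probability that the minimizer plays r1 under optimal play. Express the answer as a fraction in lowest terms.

13/33

Row minima are -14 and -2, so the maximizer's maximin is -2; column maxima are 6 and 11, so the minimizer's minimax is 6. These differ, so the equilibrium is in mixed strategies.
Let the minimizer play r1 with probability q. The maximizer is indifferent when −14q + 11(1−q) = 6q − 2(1−q), giving q = 13/33.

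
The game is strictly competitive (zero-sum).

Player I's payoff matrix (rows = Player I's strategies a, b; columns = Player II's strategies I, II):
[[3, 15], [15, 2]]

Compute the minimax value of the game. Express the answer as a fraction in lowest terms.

219/25

Row minima are 3 and 2, so Player I's maximin is 3; column maxima are 15 and 15, so Player II's minimax is 15. These differ, so the equilibrium is in mixed strategies.
Let Player I play a with probability p. Player II is indifferent when 3p + 15(1−p) = 15p + 2(1−p), giving p = 13/25.
Let Player II play I with probability q. Player I is indifferent when 3q + 15(1−q) = 15q + 2(1−q), giving q = 13/25.
The value is 3·(13/25) + (15)·(12/25) = 219/25.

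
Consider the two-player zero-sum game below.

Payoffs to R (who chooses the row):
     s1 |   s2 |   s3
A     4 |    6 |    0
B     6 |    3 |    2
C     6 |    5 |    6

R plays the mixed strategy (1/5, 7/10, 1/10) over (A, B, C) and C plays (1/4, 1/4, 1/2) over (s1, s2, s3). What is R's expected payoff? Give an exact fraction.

67/20

Against (1/4, 1/4, 1/2), each row's expected payoff is A: 5/2; B: 13/4; C: 23/4.
Taking the (1/5, 7/10, 1/10)-weighted average: (1/5)·(5/2) + (7/10)·(13/4) + (1/10)·(23/4) = 67/20.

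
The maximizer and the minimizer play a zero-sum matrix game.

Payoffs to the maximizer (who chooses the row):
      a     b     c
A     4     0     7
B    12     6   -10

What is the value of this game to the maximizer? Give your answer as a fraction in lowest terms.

Column a is strictly dominated by b for the minimizer (it gives the maximizer more in every row).
The remaining 2×2 game on (A, B) × (b, c) has no saddle point. Let the maximizer play A with probability p; indifference gives 6(1−p) = 7p − 10(1−p), so p = 16/23.
Similarly the minimizer's optimal q on b is 17/23, and the value is 0·(17/23) + (7)·(6/23) = 42/23.

42/23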